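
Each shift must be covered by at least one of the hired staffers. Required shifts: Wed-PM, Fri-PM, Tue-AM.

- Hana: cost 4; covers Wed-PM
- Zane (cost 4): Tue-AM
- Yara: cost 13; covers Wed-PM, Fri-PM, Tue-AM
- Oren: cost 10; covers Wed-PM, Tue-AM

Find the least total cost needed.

The greedy cost-per-new-shift heuristic would pick Hana, Zane, and Yara for 21, but a cheaper cover exists.
Yara alone covers Wed-PM, Fri-PM, Tue-AM — every shift.
Total cost: 13.
No cover costs less than 13.

13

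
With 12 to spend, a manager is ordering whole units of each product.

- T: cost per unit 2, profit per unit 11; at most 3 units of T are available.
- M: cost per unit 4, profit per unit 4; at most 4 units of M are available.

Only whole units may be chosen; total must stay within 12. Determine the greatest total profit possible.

T has the best ratio (11/2); taking only T gives at most 3×11 = 33 (stopped by the supply cap of 3).
Mixing does better — 3×T and 1×M: cost 10 ≤ 12, profit 3·11 + 1·4 = 37.

37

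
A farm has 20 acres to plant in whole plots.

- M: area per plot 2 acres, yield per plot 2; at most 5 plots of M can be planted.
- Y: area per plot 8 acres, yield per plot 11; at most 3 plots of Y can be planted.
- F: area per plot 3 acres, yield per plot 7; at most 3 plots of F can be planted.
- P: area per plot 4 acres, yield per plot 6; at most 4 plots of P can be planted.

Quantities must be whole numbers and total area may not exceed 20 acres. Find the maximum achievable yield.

35

Take 1×M, 3×F, and 2×P: area 19 ≤ 20, yield 1·2 + 3·7 + 2·6 = 35.
F has the best ratio (7/3) and is taken to its limit of 3; remaining capacity is filled optimally with the others.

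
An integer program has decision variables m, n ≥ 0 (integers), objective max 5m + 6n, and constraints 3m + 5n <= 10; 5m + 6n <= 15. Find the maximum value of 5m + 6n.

15

(m,n)=(3,0) is feasible, giving 15.
(m,n)=(2,0) is feasible, giving 10.
The best lattice point is (3,0), giving 15.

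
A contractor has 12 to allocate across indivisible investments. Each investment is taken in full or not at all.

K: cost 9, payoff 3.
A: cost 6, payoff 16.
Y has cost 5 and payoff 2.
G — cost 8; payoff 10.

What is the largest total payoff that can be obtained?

18

A: cost 6 ≤ 12, payoff 16.
G: cost 8 ≤ 12, payoff 10.
A + Y: cost 6 + 5 = 11 ≤ 12, payoff 16 + 2 = 18.
Best is A and Y with total payoff 18.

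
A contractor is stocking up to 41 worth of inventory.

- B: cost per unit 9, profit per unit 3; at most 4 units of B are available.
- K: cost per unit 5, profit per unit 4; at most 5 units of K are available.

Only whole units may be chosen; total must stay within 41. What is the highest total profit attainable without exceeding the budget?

This is a bounded integer knapsack.
Take 1×B and 5×K: cost 34 ≤ 41, profit 1·3 + 5·4 = 23.
K has the best ratio (4/5) and is taken to its limit of 5; remaining capacity is filled optimally with the others.

23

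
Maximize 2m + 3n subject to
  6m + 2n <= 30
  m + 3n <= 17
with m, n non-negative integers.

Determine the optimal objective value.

19

(m,n)=(2,5): 6·2+2·5=22≤30, 1·2+3·5=17≤17, objective 19.
(m,n)=(3,4): 6·3+2·4=26≤30, 1·3+3·4=15≤17, objective 18.
(m,n)=(1,5): 6·1+2·5=16≤30, 1·1+3·5=16≤17, objective 17.
(m,n)=(4,3): 6·4+2·3=30≤30, 1·4+3·3=13≤17, objective 17.
Maximum is 19 at (m,n)=(2,5).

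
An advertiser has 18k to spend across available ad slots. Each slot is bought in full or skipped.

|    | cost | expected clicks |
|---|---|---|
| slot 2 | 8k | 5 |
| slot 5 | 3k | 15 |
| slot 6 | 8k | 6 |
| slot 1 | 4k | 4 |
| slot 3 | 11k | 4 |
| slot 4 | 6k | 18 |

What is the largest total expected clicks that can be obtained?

39

Allowing fractional choices, the relaxed optimum would be about 40.8, but ad slots are indivisible.
slot 5 + slot 6 + slot 4: cost 3 + 8 + 6 = 17 ≤ 18, expected clicks 15 + 6 + 18 = 39.
slot 5 + slot 1 + slot 4: cost 3 + 4 + 6 = 13 ≤ 18, expected clicks 15 + 4 + 18 = 37.
slot 2 + slot 5 + slot 4: cost 8 + 3 + 6 = 17 ≤ 18, expected clicks 5 + 15 + 18 = 38.
Best is slot 5, slot 6, and slot 4 with total expected clicks 39.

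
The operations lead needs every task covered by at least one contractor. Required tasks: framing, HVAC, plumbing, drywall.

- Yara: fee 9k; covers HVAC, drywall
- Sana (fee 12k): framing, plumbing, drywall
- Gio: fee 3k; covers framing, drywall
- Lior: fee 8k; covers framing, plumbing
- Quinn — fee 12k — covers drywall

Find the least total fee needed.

17

Choose Yara and Lior: together they cover framing, HVAC, plumbing, drywall — every task.
Total fee: 9 + 8 = 17.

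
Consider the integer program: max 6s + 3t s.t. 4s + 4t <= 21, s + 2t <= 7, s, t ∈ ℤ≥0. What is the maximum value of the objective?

30

(s,t)=(5,0) is feasible, giving 30.
(s,t)=(4,1) is feasible, giving 27.
(s,t)=(4,0) is feasible, giving 24.
Maximum is 30 at (s,t)=(5,0).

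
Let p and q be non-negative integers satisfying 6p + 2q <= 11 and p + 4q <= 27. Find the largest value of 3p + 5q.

25

(p,q)=(0,5): 6·0+2·5=10≤11, 1·0+4·5=20≤27, objective 25.
(p,q)=(0,4): 6·0+2·4=8≤11, 1·0+4·4=16≤27, objective 20.
No feasible integer point exceeds 25.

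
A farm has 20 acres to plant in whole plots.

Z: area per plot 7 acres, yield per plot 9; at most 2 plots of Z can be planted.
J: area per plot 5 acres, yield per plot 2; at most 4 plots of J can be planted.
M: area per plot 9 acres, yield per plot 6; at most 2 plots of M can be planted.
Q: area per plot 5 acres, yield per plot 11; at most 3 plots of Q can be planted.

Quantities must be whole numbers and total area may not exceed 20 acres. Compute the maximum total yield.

35

3×Q: area 15 ≤ 20, yield 3·11 = 33.
1×J and 3×Q: area 20 ≤ 20, yield 1·2 + 3·11 = 35.
Best is 35.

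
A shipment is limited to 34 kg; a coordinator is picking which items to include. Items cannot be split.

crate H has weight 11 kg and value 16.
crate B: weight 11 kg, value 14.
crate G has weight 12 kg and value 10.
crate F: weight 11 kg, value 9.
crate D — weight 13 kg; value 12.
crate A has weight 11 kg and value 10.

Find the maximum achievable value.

Allowing fractional choices, the relaxed optimum would be about 41.1, but items are indivisible.
crate H + crate B + crate G: weight 11 + 11 + 12 = 34 ≤ 34, value 16 + 14 + 10 = 40.
crate H + crate B + crate F: weight 11 + 11 + 11 = 33 ≤ 34, value 16 + 14 + 9 = 39.
crate H + crate B + crate A: weight 11 + 11 + 11 = 33 ≤ 34, value 16 + 14 + 10 = 40.
The maximum value is 40; one optimal choice is crate H, crate B, and crate A.

40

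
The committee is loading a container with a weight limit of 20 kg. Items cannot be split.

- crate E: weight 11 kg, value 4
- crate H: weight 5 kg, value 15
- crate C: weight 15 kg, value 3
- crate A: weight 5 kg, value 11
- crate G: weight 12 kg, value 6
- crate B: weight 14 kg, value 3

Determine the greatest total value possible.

26

Take crate H and crate A: weight 5 + 5 = 10 ≤ 20, value 15 + 11 = 26.
No other feasible combination does better.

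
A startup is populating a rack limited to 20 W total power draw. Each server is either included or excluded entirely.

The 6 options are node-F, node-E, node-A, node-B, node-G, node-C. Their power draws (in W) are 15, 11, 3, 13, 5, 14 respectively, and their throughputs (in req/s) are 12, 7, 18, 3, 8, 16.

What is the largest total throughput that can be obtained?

34

This is an integer program with binary decision variables.
Take node-A and node-C: power draw 3 + 14 = 17 ≤ 20, throughput 18 + 16 = 34.
No other feasible combination does better.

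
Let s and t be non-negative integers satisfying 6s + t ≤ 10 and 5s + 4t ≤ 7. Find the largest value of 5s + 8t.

The continuous relaxation peaks at (0, 1.75) with value 14.00; rounding to a feasible lattice point costs some objective.
(s,t)=(0,1): 6·0+1·1=1≤10, 5·0+4·1=4≤7, objective 8.
(s,t)=(1,0): 6·1+1·0=6≤10, 5·1+4·0=5≤7, objective 5.
(s,t)=(0,0): 6·0+1·0=0≤10, 5·0+4·0=0≤7, objective 0.
The best lattice point is (0,1), giving 8.

8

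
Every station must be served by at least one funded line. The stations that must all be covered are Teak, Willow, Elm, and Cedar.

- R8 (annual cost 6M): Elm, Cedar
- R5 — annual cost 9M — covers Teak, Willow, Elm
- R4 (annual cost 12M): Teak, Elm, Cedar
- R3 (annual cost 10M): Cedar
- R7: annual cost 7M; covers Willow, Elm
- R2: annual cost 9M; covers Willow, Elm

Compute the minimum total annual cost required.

Choose R8 and R5: together they cover Teak, Willow, Elm, Cedar — every station.
Total annual cost: 6 + 9 = 15.
No cover costs less than 15.

15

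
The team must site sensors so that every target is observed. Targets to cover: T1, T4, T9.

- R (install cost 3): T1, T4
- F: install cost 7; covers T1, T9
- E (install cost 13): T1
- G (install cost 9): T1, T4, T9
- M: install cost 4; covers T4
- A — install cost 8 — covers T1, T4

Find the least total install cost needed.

9

G alone covers T1, T4, T9 — every target.
Total install cost: 9.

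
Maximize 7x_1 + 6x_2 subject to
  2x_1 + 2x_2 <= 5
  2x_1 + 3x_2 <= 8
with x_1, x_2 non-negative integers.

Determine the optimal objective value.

14

The continuous relaxation peaks at (2.5, 0) with value 17.50; rounding to a feasible lattice point costs some objective.
(x_1,x_2)=(2,0) is feasible, giving 14.
(x_1,x_2)=(1,1) is feasible, giving 13.
Maximum is 14 at (x_1,x_2)=(2,0).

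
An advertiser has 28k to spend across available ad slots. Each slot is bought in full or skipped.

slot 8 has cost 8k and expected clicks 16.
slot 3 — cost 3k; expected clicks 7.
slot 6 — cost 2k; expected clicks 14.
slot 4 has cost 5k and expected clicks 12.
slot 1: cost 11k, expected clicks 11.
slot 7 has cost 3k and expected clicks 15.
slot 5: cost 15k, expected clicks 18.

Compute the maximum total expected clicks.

66

slot 8 + slot 3 + slot 6 + slot 4 + slot 7: cost 8 + 3 + 2 + 5 + 3 = 21 ≤ 28, expected clicks 16 + 7 + 14 + 12 + 15 = 64.
slot 3 + slot 6 + slot 4 + slot 7 + slot 5: cost 3 + 2 + 5 + 3 + 15 = 28 ≤ 28, expected clicks 7 + 14 + 12 + 15 + 18 = 66.
Best is slot 3, slot 6, slot 4, slot 7, and slot 5 with total expected clicks 66.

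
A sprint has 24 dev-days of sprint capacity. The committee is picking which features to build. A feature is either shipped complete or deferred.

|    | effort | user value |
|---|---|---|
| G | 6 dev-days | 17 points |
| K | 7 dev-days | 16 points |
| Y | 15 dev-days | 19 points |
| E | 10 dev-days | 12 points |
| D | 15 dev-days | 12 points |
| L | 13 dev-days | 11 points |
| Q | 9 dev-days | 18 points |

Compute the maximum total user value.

Allowing fractional choices, the relaxed optimum would be about 53.5, but features are indivisible.
G + K + Q: effort 6 + 7 + 9 = 22 ≤ 24, user value 17 + 16 + 18 = 51.
G + K + E: effort 6 + 7 + 10 = 23 ≤ 24, user value 17 + 16 + 12 = 45.
Best is G, K, and Q with total user value 51.

51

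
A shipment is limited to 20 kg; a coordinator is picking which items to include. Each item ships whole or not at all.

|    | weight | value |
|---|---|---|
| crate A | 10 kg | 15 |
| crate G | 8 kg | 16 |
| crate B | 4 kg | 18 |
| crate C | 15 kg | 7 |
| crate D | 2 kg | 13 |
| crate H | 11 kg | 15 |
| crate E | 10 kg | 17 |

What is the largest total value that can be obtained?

crate G + crate B + crate D: weight 8 + 4 + 2 = 14 ≤ 20, value 16 + 18 + 13 = 47.
crate B + crate D + crate E: weight 4 + 2 + 10 = 16 ≤ 20, value 18 + 13 + 17 = 48.
crate A + crate B + crate D: weight 10 + 4 + 2 = 16 ≤ 20, value 15 + 18 + 13 = 46.
Best is crate B, crate D, and crate E with total value 48.

48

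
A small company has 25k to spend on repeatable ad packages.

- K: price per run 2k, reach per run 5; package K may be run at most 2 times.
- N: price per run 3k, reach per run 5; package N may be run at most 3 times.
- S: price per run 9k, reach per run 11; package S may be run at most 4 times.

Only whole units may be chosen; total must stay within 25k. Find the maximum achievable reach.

37

2×K, 1×N, and 2×S: price 25 ≤ 25, reach 2·5 + 1·5 + 2·11 = 37.
2×K, 3×N, and 1×S: price 22 ≤ 25, reach 2·5 + 3·5 + 1·11 = 36.
Best is 37.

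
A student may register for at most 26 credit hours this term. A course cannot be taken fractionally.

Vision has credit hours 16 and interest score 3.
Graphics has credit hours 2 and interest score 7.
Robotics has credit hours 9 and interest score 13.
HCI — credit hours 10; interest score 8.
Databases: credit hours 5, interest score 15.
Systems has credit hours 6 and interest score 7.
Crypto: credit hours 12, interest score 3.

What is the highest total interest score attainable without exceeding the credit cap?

This is an integer program with binary decision variables.
Graphics + HCI + Databases + Systems: credit hours 2 + 10 + 5 + 6 = 23 ≤ 26, interest score 7 + 8 + 15 + 7 = 37.
Graphics + Robotics + HCI + Databases: credit hours 2 + 9 + 10 + 5 = 26 ≤ 26, interest score 7 + 13 + 8 + 15 = 43.
Graphics + Robotics + Databases + Systems: credit hours 2 + 9 + 5 + 6 = 22 ≤ 26, interest score 7 + 13 + 15 + 7 = 42.
Best is Graphics, Robotics, HCI, and Databases with total interest score 43.

43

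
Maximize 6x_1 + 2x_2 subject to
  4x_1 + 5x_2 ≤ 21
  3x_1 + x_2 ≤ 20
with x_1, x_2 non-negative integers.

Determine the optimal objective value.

The continuous relaxation peaks at (5.25, 0) with value 31.50; rounding to a feasible lattice point costs some objective.
(x_1,x_2)=(5,0): 4·5+5·0=20≤21, 3·5+1·0=15≤20, objective 30.
(x_1,x_2)=(4,1): 4·4+5·1=21≤21, 3·4+1·1=13≤20, objective 26.
(x_1,x_2)=(4,0): 4·4+5·0=16≤21, 3·4+1·0=12≤20, objective 24.
Maximum is 30 at (x_1,x_2)=(5,0).

30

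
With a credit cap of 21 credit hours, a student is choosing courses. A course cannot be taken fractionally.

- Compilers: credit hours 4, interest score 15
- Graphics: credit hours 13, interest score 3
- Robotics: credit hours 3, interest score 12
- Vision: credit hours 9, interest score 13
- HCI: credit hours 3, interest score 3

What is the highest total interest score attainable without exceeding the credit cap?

43

This is an integer program with binary decision variables.
Allowing fractional choices, the relaxed optimum would be about 43.5, but courses are indivisible.
Compilers + Robotics + Vision: credit hours 4 + 3 + 9 = 16 ≤ 21, interest score 15 + 12 + 13 = 40.
Compilers + Vision + HCI: credit hours 4 + 9 + 3 = 16 ≤ 21, interest score 15 + 13 + 3 = 31.
Compilers + Robotics + Vision + HCI: credit hours 4 + 3 + 9 + 3 = 19 ≤ 21, interest score 15 + 12 + 13 + 3 = 43.
Best is Compilers, Robotics, Vision, and HCI with total interest score 43.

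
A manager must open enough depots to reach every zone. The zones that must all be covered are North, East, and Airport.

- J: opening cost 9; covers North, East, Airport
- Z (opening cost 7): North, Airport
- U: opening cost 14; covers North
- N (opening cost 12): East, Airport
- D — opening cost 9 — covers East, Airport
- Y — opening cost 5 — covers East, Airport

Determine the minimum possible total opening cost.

This is an integer covering problem.
J alone covers North, East, Airport — every zone.
Total opening cost: 9.

9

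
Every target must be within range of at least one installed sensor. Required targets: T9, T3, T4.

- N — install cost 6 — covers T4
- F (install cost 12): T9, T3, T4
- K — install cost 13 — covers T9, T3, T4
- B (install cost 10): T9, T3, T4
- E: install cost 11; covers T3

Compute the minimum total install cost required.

B alone covers T9, T3, T4 — every target.
Total install cost: 10.
No cover costs less than 10.

10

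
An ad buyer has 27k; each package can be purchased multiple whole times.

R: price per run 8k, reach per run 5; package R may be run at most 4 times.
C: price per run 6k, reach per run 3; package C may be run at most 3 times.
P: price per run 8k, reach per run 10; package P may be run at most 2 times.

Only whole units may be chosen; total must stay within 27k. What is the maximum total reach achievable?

25

1×C and 2×P: price 22 ≤ 27, reach 1·3 + 2·10 = 23.
1×R and 2×P: price 24 ≤ 27, reach 1·5 + 2·10 = 25.
Best is 25.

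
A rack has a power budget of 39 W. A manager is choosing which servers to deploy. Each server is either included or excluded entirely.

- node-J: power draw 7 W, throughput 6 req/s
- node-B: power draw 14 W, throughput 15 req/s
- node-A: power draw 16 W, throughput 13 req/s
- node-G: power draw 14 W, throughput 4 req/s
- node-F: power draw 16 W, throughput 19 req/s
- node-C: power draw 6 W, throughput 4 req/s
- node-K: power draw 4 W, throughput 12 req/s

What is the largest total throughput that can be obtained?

46

Allowing fractional choices, the relaxed optimum would be about 50.3, but servers are indivisible.
node-B + node-F + node-K: power draw 14 + 16 + 4 = 34 ≤ 39, throughput 15 + 19 + 12 = 46.
node-J + node-F + node-C + node-K: power draw 7 + 16 + 6 + 4 = 33 ≤ 39, throughput 6 + 19 + 4 + 12 = 41.
node-A + node-F + node-K: power draw 16 + 16 + 4 = 36 ≤ 39, throughput 13 + 19 + 12 = 44.
Best is node-B, node-F, and node-K with total throughput 46.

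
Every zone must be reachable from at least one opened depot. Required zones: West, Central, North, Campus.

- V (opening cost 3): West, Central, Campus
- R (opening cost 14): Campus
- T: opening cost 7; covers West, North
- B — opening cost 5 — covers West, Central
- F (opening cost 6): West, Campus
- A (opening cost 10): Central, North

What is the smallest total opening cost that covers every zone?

Choose V and T: together they cover West, Central, North, Campus — every zone.
Total opening cost: 3 + 7 = 10.
No cover costs less than 10.

10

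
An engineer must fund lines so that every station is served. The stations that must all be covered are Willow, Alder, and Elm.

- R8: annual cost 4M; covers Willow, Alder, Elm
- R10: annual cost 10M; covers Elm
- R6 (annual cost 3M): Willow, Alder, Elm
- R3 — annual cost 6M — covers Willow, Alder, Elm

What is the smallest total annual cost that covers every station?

3

R6 alone covers Willow, Alder, Elm — every station.
Total annual cost: 3.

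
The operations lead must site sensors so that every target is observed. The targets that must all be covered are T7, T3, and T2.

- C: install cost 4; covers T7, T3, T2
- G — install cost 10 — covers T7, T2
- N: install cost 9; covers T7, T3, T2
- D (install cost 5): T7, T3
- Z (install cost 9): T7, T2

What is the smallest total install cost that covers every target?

C alone covers T7, T3, T2 — every target.
Total install cost: 4.

4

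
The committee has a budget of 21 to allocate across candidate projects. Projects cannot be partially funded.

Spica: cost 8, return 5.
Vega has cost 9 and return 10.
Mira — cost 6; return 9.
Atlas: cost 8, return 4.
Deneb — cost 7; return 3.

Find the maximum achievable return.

This is a 0-1 knapsack instance.
Allowing fractional choices, the relaxed optimum would be about 22.8, but projects are indivisible.
Vega + Mira: cost 9 + 6 = 15 ≤ 21, return 10 + 9 = 19.
Spica + Mira + Deneb: cost 8 + 6 + 7 = 21 ≤ 21, return 5 + 9 + 3 = 17.
Mira + Atlas + Deneb: cost 6 + 8 + 7 = 21 ≤ 21, return 9 + 4 + 3 = 16.
Best is Vega and Mira with total return 19.

19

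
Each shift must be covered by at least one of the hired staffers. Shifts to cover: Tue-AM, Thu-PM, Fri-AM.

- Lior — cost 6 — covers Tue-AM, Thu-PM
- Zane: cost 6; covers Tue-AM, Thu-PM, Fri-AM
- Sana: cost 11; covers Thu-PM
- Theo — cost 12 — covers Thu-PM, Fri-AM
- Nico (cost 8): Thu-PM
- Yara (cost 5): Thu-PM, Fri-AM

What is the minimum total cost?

6

Zane alone covers Tue-AM, Thu-PM, Fri-AM — every shift.
Total cost: 6.
No cover costs less than 6.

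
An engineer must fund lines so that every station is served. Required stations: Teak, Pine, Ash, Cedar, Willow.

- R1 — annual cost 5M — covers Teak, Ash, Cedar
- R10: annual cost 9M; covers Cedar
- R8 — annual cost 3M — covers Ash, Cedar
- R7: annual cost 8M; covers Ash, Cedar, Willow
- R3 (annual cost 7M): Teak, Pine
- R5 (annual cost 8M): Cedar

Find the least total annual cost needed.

15

The greedy cost-per-new-station heuristic would pick R8, R3, and R7 for 18, but a cheaper cover exists.
Choose R7 and R3: together they cover Teak, Pine, Ash, Cedar, Willow — every station.
Total annual cost: 8 + 7 = 15.
No cover costs less than 15.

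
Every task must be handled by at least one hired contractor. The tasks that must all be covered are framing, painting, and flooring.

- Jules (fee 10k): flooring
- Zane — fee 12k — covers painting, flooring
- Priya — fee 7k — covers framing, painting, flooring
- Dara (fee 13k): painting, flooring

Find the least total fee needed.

7

Priya alone covers framing, painting, flooring — every task.
Total fee: 7.
No cover costs less than 7.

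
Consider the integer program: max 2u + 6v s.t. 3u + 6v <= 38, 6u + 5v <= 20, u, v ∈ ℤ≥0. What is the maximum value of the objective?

(u,v)=(0,4): 3·0+6·4=24≤38, 6·0+5·4=20≤20, objective 24.
(u,v)=(0,3): 3·0+6·3=18≤38, 6·0+5·3=15≤20, objective 18.
No feasible integer point exceeds 24.

24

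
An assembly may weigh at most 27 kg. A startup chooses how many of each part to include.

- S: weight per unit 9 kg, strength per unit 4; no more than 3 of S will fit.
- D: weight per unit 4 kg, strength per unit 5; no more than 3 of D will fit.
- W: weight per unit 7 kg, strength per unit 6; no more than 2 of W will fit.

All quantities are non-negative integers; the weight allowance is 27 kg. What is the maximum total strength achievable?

Take 3×D and 2×W: weight 26 ≤ 27, strength 3·5 + 2·6 = 27.
D has the best ratio (5/4) and is taken to its limit of 3; remaining capacity is filled optimally with the others.

27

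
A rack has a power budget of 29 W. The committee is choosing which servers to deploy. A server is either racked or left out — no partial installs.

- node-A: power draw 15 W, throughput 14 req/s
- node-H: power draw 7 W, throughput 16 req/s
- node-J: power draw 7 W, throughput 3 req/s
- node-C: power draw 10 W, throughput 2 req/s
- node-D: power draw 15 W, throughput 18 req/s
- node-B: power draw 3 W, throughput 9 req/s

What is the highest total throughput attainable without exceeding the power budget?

Take node-H, node-D, and node-B: power draw 7 + 15 + 3 = 25 ≤ 29, throughput 16 + 18 + 9 = 43.
No other feasible combination does better.

43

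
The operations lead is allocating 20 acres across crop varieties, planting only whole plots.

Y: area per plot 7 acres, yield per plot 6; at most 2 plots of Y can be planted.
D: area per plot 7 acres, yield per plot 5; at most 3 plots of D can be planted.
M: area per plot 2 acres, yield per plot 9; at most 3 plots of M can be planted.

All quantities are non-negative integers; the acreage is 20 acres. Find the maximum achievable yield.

39

2×Y and 3×M: area 20 ≤ 20, yield 2·6 + 3·9 = 39.
1×Y, 1×D, and 3×M: area 20 ≤ 20, yield 1·6 + 1·5 + 3·9 = 38.
Best is 39.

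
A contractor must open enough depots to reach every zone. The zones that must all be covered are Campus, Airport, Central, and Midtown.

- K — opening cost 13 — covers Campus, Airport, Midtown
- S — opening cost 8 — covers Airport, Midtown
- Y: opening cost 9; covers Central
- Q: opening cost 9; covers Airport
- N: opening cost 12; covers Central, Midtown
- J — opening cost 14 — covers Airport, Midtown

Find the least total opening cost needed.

The greedy cost-per-new-zone heuristic would pick S, Y, and K for 30, but a cheaper cover exists.
Choose K and Y: together they cover Campus, Airport, Central, Midtown — every zone.
Total opening cost: 13 + 9 = 22.
No cover costs less than 22.

22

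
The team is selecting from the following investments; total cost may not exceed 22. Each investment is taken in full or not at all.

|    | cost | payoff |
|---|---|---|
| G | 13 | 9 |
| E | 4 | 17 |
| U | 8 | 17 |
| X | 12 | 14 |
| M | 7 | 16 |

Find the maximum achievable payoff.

50

E + M: cost 4 + 7 = 11 ≤ 22, payoff 17 + 16 = 33.
E + U: cost 4 + 8 = 12 ≤ 22, payoff 17 + 17 = 34.
E + U + M: cost 4 + 8 + 7 = 19 ≤ 22, payoff 17 + 17 + 16 = 50.
Best is E, U, and M with total payoff 50.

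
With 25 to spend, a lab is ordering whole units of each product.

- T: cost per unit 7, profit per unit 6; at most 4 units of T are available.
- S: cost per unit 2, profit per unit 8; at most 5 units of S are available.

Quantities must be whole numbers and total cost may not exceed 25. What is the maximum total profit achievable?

52

This is a bounded integer knapsack.
2×T and 5×S: cost 24 ≤ 25, profit 2·6 + 5·8 = 52.
1×T and 5×S: cost 17 ≤ 25, profit 1·6 + 5·8 = 46.
Best is 52.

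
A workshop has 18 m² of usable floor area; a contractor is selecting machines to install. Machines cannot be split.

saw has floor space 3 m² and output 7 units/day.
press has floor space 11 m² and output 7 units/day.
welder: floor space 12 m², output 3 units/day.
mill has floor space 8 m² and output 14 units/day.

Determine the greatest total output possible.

21

saw + press: floor space 3 + 11 = 14 ≤ 18, output 7 + 7 = 14.
saw + mill: floor space 3 + 8 = 11 ≤ 18, output 7 + 14 = 21.
mill: floor space 8 ≤ 18, output 14.
Best is saw and mill with total output 21.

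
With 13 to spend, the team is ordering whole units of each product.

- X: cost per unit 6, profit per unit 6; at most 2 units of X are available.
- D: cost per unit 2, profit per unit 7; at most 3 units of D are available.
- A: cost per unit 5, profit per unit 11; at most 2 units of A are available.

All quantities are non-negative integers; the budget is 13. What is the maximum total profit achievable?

This is a bounded integer knapsack.
Take 3×D and 1×A: cost 11 ≤ 13, profit 3·7 + 1·11 = 32.
D has the best ratio (7/2) and is taken to its limit of 3; remaining capacity is filled optimally with the others.

32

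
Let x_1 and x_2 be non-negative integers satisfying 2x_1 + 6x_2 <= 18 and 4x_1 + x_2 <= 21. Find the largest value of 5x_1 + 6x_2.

(x_1,x_2)=(5,1) is feasible, giving 31.
(x_1,x_2)=(3,2) is feasible, giving 27.
(x_1,x_2)=(4,1) is feasible, giving 26.
No feasible integer point exceeds 31.

31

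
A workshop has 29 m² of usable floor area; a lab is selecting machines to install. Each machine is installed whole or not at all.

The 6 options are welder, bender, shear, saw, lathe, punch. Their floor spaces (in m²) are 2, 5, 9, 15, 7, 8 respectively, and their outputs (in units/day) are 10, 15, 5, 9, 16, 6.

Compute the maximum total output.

Allowing fractional choices, the relaxed optimum would be about 51.2, but machines are indivisible.
welder + bender + saw + lathe: floor space 2 + 5 + 15 + 7 = 29 ≤ 29, output 10 + 15 + 9 + 16 = 50.
welder + bender + lathe + punch: floor space 2 + 5 + 7 + 8 = 22 ≤ 29, output 10 + 15 + 16 + 6 = 47.
welder + bender + shear + lathe: floor space 2 + 5 + 9 + 7 = 23 ≤ 29, output 10 + 15 + 5 + 16 = 46.
Best is welder, bender, saw, and lathe with total output 50.

50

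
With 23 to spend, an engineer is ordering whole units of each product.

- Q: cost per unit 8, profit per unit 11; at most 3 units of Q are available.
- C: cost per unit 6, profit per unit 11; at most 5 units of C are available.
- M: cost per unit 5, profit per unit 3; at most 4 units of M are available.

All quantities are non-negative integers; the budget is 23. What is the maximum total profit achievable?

36

This is a bounded integer knapsack.
Take 3×C and 1×M: cost 23 ≤ 23, profit 3·11 + 1·3 = 36.
No other integer combination yields more.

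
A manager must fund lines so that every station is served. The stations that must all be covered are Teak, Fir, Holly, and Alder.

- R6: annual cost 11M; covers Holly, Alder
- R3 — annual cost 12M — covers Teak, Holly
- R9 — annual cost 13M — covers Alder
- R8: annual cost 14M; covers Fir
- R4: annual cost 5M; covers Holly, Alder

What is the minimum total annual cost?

31

This is a weighted set-cover instance.
Choose R3, R8, and R4: together they cover Teak, Fir, Holly, Alder — every station.
Total annual cost: 12 + 14 + 5 = 31.
No cover costs less than 31.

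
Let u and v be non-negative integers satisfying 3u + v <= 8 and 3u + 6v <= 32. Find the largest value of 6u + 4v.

Relaxing integrality, the LP optimum is 25.60 at (u,v) = (1.07, 4.8), which is not an integer point.
(u,v)=(1,4): 3·1+1·4=7≤8, 3·1+6·4=27≤32, objective 22.
(u,v)=(0,5): 3·0+1·5=5≤8, 3·0+6·5=30≤32, objective 20.
(u,v)=(1,3): 3·1+1·3=6≤8, 3·1+6·3=21≤32, objective 18.
The best lattice point is (1,4), giving 22.

22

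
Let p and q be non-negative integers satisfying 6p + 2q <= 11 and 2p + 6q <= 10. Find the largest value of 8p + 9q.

Relaxing integrality, the LP optimum is 22.19 at (p,q) = (1.44, 1.19), which is not an integer point.
(p,q)=(1,1): 6·1+2·1=8≤11, 2·1+6·1=8≤10, objective 17.
(p,q)=(0,1): 6·0+2·1=2≤11, 2·0+6·1=6≤10, objective 9.
(p,q)=(1,0): 6·1+2·0=6≤11, 2·1+6·0=2≤10, objective 8.
No feasible integer point exceeds 17.

17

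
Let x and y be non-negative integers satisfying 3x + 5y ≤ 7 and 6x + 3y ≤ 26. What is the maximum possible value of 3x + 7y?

7

Relaxing integrality, the LP optimum is 9.80 at (x,y) = (0, 1.4), which is not an integer point.
(x,y)=(0,1): 3·0+5·1=5≤7, 6·0+3·1=3≤26, objective 7.
(x,y)=(1,0): 3·1+5·0=3≤7, 6·1+3·0=6≤26, objective 3.
(x,y)=(0,0): 3·0+5·0=0≤7, 6·0+3·0=0≤26, objective 0.
No feasible integer point exceeds 7.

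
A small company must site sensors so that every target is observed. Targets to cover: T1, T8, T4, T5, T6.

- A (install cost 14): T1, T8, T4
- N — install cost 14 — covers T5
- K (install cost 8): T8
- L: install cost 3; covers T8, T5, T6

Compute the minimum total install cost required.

17

This is a weighted set-cover instance.
Choose A and L: together they cover T1, T8, T4, T5, T6 — every target.
Total install cost: 14 + 3 = 17.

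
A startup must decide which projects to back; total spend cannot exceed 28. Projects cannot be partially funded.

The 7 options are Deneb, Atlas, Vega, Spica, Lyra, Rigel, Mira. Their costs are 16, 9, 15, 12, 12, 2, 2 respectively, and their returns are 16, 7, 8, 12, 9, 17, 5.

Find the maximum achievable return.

43

Take Spica, Lyra, Rigel, and Mira: cost 12 + 12 + 2 + 2 = 28 ≤ 28, return 12 + 9 + 17 + 5 = 43.
No other feasible combination does better.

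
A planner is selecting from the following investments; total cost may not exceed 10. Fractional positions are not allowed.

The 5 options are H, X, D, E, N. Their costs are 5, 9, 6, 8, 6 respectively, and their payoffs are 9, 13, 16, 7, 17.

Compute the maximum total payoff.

17

Take N: cost 6 ≤ 10, payoff 17.
No other feasible combination does better.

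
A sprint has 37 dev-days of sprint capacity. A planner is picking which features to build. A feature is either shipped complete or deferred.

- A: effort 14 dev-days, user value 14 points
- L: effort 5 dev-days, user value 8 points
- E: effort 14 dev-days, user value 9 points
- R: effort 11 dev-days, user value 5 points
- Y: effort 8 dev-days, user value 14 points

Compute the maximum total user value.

Allowing fractional choices, the relaxed optimum would be about 42.4, but features are indivisible.
A + L + Y: effort 14 + 5 + 8 = 27 ≤ 37, user value 14 + 8 + 14 = 36.
A + R + Y: effort 14 + 11 + 8 = 33 ≤ 37, user value 14 + 5 + 14 = 33.
A + E + Y: effort 14 + 14 + 8 = 36 ≤ 37, user value 14 + 9 + 14 = 37.
Best is A, E, and Y with total user value 37.

37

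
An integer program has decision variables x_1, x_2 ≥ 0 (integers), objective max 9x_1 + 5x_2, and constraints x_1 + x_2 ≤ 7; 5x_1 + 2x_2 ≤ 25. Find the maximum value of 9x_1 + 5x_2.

(x_1,x_2)=(3,4) is feasible, giving 47.
(x_1,x_2)=(4,2) is feasible, giving 46.
(x_1,x_2)=(2,5) is feasible, giving 43.
(x_1,x_2)=(3,3) is feasible, giving 42.
Maximum is 47 at (x_1,x_2)=(3,4).

47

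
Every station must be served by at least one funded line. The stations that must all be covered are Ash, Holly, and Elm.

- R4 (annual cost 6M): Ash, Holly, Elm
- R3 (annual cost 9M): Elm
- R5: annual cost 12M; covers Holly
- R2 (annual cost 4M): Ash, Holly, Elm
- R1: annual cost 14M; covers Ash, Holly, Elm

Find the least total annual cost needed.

R2 alone covers Ash, Holly, Elm — every station.
Total annual cost: 4.
No cover costs less than 4.

4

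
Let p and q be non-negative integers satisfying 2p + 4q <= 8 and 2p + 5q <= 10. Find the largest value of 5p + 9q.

20

(p,q)=(4,0): 2·4+4·0=8≤8, 2·4+5·0=8≤10, objective 20.
(p,q)=(3,0): 2·3+4·0=6≤8, 2·3+5·0=6≤10, objective 15.
The best lattice point is (4,0), giving 20.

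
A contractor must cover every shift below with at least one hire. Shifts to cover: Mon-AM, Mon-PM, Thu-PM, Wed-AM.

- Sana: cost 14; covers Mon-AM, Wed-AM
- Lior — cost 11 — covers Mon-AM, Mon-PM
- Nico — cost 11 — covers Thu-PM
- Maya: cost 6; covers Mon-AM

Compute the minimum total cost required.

Choose Sana, Lior, and Nico: together they cover Mon-AM, Mon-PM, Thu-PM, Wed-AM — every shift.
Total cost: 14 + 11 + 11 = 36.
No cover costs less than 36.

36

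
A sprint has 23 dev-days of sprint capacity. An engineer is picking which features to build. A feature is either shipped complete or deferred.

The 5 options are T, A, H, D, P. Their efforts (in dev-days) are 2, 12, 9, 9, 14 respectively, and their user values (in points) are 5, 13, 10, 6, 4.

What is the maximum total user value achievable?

Take T, A, and H: effort 2 + 12 + 9 = 23 ≤ 23, user value 5 + 13 + 10 = 28.
No other feasible combination does better.

28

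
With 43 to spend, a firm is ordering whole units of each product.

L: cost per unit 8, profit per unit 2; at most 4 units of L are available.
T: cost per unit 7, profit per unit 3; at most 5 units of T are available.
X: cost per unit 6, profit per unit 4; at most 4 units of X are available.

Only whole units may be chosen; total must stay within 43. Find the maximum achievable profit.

22

Take 2×T and 4×X: cost 38 ≤ 43, profit 2·3 + 4·4 = 22.
X has the best ratio (4/6) and is taken to its limit of 4; remaining capacity is filled optimally with the others.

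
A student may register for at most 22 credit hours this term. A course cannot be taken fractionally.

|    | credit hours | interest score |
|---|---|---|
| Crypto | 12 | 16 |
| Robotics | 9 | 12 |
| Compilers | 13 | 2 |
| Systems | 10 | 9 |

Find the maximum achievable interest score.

Allowing fractional choices, the relaxed optimum would be about 28.9, but courses are indivisible.
Crypto + Systems: credit hours 12 + 10 = 22 ≤ 22, interest score 16 + 9 = 25.
Robotics + Systems: credit hours 9 + 10 = 19 ≤ 22, interest score 12 + 9 = 21.
Crypto + Robotics: credit hours 12 + 9 = 21 ≤ 22, interest score 16 + 12 = 28.
Best is Crypto and Robotics with total interest score 28.

28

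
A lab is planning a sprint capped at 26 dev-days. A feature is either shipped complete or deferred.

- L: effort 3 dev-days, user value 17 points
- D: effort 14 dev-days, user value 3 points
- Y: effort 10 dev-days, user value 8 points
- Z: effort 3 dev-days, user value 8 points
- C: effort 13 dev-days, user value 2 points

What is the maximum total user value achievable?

33

L + D + Z: effort 3 + 14 + 3 = 20 ≤ 26, user value 17 + 3 + 8 = 28.
L + Z + C: effort 3 + 3 + 13 = 19 ≤ 26, user value 17 + 8 + 2 = 27.
L + Y + Z: effort 3 + 10 + 3 = 16 ≤ 26, user value 17 + 8 + 8 = 33.
Best is L, Y, and Z with total user value 33.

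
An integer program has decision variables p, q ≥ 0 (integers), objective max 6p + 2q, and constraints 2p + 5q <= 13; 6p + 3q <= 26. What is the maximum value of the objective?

Relaxing integrality, the LP optimum is 26.00 at (p,q) = (4.33, 0), which is not an integer point.
(p,q)=(4,0) is feasible, giving 24.
(p,q)=(3,1) is feasible, giving 20.
The best lattice point is (4,0), giving 24.

24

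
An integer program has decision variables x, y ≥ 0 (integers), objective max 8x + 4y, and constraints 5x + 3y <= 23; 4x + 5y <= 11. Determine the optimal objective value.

(x,y)=(2,0): 5·2+3·0=10≤23, 4·2+5·0=8≤11, objective 16.
(x,y)=(1,1): 5·1+3·1=8≤23, 4·1+5·1=9≤11, objective 12.
(x,y)=(1,0): 5·1+3·0=5≤23, 4·1+5·0=4≤11, objective 8.
Maximum is 16 at (x,y)=(2,0).

16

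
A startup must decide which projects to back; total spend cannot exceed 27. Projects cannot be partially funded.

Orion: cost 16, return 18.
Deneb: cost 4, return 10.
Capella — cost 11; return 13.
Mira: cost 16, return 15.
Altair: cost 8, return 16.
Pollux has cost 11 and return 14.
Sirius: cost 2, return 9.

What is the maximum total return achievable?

Treat it as a binary knapsack problem.
Take Deneb, Altair, Pollux, and Sirius: cost 4 + 8 + 11 + 2 = 25 ≤ 27, return 10 + 16 + 14 + 9 = 49.
No other feasible combination does better.

49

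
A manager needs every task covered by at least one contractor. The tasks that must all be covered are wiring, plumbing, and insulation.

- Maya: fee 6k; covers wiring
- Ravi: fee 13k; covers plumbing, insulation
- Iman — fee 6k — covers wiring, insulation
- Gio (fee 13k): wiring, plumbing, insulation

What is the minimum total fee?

Gio alone covers wiring, plumbing, insulation — every task.
Total fee: 13.

13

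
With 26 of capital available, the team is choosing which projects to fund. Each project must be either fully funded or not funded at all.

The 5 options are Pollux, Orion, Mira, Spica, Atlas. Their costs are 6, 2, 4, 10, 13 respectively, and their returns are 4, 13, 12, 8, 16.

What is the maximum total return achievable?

Treat it as a binary knapsack problem.
Take Pollux, Orion, Mira, and Atlas: cost 6 + 2 + 4 + 13 = 25 ≤ 26, return 4 + 13 + 12 + 16 = 45.
No other feasible combination does better.

45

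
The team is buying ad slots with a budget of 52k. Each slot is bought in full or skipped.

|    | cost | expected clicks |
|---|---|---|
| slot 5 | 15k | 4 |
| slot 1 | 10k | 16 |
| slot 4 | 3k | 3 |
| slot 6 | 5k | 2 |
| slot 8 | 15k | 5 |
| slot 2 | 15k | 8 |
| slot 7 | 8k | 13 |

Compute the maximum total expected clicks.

45

Take slot 1, slot 4, slot 8, slot 2, and slot 7: cost 10 + 3 + 15 + 15 + 8 = 51 ≤ 52, expected clicks 16 + 3 + 5 + 8 + 13 = 45.
No other feasible combination does better.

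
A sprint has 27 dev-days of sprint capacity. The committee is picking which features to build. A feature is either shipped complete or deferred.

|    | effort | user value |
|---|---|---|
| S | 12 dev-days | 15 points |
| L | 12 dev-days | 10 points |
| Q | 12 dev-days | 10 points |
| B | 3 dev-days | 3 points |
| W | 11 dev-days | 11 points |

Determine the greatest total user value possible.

29

S + Q + B: effort 12 + 12 + 3 = 27 ≤ 27, user value 15 + 10 + 3 = 28.
S + L + B: effort 12 + 12 + 3 = 27 ≤ 27, user value 15 + 10 + 3 = 28.
S + B + W: effort 12 + 3 + 11 = 26 ≤ 27, user value 15 + 3 + 11 = 29.
Best is S, B, and W with total user value 29.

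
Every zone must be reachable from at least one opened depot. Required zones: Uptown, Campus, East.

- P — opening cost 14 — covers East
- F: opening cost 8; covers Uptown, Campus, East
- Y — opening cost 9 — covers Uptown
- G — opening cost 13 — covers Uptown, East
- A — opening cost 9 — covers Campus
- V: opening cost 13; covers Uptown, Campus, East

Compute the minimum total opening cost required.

8

This is a weighted set-cover instance.
F alone covers Uptown, Campus, East — every zone.
Total opening cost: 8.
No cover costs less than 8.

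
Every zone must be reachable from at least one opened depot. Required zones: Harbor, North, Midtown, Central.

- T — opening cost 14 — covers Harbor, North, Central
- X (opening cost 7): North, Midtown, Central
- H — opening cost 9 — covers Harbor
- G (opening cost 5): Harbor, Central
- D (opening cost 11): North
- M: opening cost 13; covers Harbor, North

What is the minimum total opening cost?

12

Choose X and G: together they cover Harbor, North, Midtown, Central — every zone.
Total opening cost: 7 + 5 = 12.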